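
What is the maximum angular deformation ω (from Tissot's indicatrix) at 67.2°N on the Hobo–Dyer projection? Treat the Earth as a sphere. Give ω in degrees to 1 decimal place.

The Hobo–Dyer projection is cylindrical equal-area with φ₀ = 37.5°. For cylindrical equal-area with standard parallel φ₀, h = cos φ / cos φ₀ and k = cos φ₀ / cos φ, so h·k = 1.
At 67.2°: h = 0.4885, k = 2.047; principal scales a = 2.047, b = 0.4885.
sin(ω/2) = (a − b)/(a + b) = 1.559/2.536 = 0.6147, so ω = 2 arcsin(0.6147) ≈ 75.9°.

75.9°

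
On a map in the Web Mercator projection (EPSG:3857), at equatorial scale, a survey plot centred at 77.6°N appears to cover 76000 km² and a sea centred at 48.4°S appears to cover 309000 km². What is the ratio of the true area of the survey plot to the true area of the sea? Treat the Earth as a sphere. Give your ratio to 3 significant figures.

0.0257

On Mercator the areal scale is sec²φ, so true area = apparent × cos²φ.
True area of survey plot: 76000 × cos²(77.6°) = 76000 × 0.04611 = 3504 km².
True area of sea: 309000 × cos²(48.4°) = 309000 × 0.4408 = 136200 km².
Ratio = 3504 / 136200 ≈ 0.0257.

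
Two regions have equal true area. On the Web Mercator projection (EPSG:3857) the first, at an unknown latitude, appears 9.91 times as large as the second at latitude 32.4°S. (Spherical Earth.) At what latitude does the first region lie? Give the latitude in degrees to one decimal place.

74.4°

For equal true areas on Mercator, apparent areas scale as sec²φ, so the ratio is cos²φ₂ / cos²φ₁.
cos²φ₂ / cos²φ₁ = 9.91  ⇒  cos φ₁ = cos 32.4° / √9.91 = 0.8443/3.148 = 0.2682.
φ₁ = arccos(0.2682) ≈ 74.4°.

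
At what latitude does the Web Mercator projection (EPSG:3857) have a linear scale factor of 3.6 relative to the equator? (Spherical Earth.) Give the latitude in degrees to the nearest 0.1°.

73.9°

Mercator scale is k = sec φ = 1/cos φ.
1/cos φ = 3.6  ⇒  cos φ = 0.2778  ⇒  φ = arccos(0.2778) ≈ 73.9°.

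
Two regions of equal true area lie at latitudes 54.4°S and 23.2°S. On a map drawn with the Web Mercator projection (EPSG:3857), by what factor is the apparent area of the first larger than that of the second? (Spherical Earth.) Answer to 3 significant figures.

Mercator is conformal with k = sec φ, so areal scale = k² = sec²φ.
At 54.4°: sec²(54.4°) = 1/0.5821² = 2.951.
At 23.2°: sec²(23.2°) = 1/0.9191² = 1.184.
Ratio = 2.951/1.184 = cos²(23.2°)/cos²(54.4°) ≈ 2.49.

2.49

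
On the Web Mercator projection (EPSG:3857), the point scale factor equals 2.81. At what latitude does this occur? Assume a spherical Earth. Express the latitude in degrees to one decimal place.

Mercator scale is k = sec φ = 1/cos φ.
1/cos φ = 2.81  ⇒  cos φ = 0.3559  ⇒  φ = arccos(0.3559) ≈ 69.2°.

69.2°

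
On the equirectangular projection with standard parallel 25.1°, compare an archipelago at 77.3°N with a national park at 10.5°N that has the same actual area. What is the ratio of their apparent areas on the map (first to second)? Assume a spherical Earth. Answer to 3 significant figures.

With standard parallel φ₀ = 25.1°, the equirectangular projection gives x = Rλ cos φ₀, y = Rφ, so h = 1 and k = cos 25.1° / cos φ.
Areal scale at 77.3°: h·k = 1.000 × 4.119 = 4.119.
Areal scale at 10.5°: h·k = 1.000 × 0.9210 = 0.9210.
Ratio = 4.119/0.9210 ≈ 4.47.

4.47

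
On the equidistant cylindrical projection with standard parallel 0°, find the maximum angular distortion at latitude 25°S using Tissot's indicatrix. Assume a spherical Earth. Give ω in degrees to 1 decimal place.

Plate carrée maps x = Rλ, y = Rφ. The meridian scale is h = 1 and the parallel scale is k = 1/cos φ = sec φ.
At 25°: h = 1.000, k = 1.103; principal scales a = 1.103, b = 1.000.
sin(ω/2) = (a − b)/(a + b) = 0.1034/2.103 = 0.04915, so ω = 2 arcsin(0.04915) ≈ 5.6°.

5.6°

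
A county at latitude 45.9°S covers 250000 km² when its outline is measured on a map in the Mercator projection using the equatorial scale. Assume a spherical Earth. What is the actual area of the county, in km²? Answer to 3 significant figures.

121000 km²

Mercator is conformal, so the point scale is isotropic: h = k = sec φ = 1/cos φ.
Areal scale = k² = sec²φ = 1/cos²(45.9°) = 1/0.6959² = 2.065.
True area = apparent / (areal scale) = 250000 / 2.065 ≈ 121000 km².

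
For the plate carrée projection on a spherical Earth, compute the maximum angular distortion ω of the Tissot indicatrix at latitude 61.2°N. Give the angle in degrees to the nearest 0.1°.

In the plate carrée (x = Rλ, y = Rφ), meridians are true-scale (h = 1) and parallels are stretched by k = sec φ.
At 61.2°: h = 1.000, k = 2.076; principal scales a = 2.076, b = 1.000.
sin(ω/2) = (a − b)/(a + b) = 1.076/3.076 = 0.3498, so ω = 2 arcsin(0.3498) ≈ 40.9°.

40.9°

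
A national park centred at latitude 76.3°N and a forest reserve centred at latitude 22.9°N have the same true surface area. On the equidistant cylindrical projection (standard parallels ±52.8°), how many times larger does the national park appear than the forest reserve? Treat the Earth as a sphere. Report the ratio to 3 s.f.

3.89

With standard parallel φ₀ = 52.8°, the equirectangular projection gives x = Rλ cos φ₀, y = Rφ, so h = 1 and k = cos 52.8° / cos φ.
Areal scale at 76.3°: h·k = 1.000 × 2.553 = 2.553.
Areal scale at 22.9°: h·k = 1.000 × 0.6563 = 0.6563.
Ratio = 2.553/0.6563 ≈ 3.89.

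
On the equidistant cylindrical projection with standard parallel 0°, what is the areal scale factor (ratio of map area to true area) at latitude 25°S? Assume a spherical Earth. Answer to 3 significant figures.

Plate carrée maps x = Rλ, y = Rφ. The meridian scale is h = 1 and the parallel scale is k = 1/cos φ = sec φ.
Areal scale = h·k = 1 × sec φ; at 25°, h = 1.000, k = 1.103, so h·k = 1.103.

1.10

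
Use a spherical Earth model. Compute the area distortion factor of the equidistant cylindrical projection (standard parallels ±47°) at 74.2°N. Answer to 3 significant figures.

In the equirectangular projection with standard parallel φ₀ = 47° (x = Rλ cos φ₀, y = Rφ), meridians are true-scale (h = 1) and the parallel scale is k = cos φ₀ / cos φ.
Areal scale = h·k = 1 × cos φ₀ / cos φ; at 74.2°, h = 1.000, k = 2.505, so h·k = 2.505.

2.50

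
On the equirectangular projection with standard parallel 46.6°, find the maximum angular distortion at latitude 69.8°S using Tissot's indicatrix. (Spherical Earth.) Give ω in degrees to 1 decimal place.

38.7°

In the equirectangular projection with standard parallel φ₀ = 46.6° (x = Rλ cos φ₀, y = Rφ), meridians are true-scale (h = 1) and the parallel scale is k = cos φ₀ / cos φ.
At 69.8°: h = 1.000, k = 1.990; principal scales a = 1.990, b = 1.000.
sin(ω/2) = (a − b)/(a + b) = 0.9898/2.990 = 0.3311, so ω = 2 arcsin(0.3311) ≈ 38.7°.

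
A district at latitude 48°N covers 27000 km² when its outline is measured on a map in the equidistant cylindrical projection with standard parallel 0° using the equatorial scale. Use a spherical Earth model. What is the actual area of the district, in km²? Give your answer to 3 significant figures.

18100 km²

Plate carrée maps x = Rλ, y = Rφ. The meridian scale is h = 1 and the parallel scale is k = 1/cos φ = sec φ.
Areal scale = h·k = 1 × sec φ; at 48°, h = 1.000, k = 1.494, so h·k = 1.494.
True area = apparent / (areal scale) = 27000 / 1.494 ≈ 18100 km².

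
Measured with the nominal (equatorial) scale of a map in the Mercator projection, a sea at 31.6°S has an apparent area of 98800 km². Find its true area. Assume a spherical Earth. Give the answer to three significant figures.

71700 km²

The Mercator projection is conformal; its linear scale factor is the same in every direction and equals sec φ = 1/cos φ.
Areal scale = k² = sec²φ = 1/cos²(31.6°) = 1/0.8517² = 1.378.
True area = apparent / (areal scale) = 98800 / 1.378 ≈ 71700 km².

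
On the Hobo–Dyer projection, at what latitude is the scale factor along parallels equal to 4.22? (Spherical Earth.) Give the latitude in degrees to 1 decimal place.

The Hobo–Dyer projection is cylindrical equal-area with φ₀ = 37.5°. A cylindrical equal-area projection with standard parallel φ₀ has meridian scale h = cos φ / cos φ₀ and parallel scale k = cos φ₀ / cos φ (so areas are preserved, h·k = 1).
k = cos φ₀ / cos φ = 4.22  ⇒  cos φ = cos 37.5° / 4.22 = 0.1880.
φ = arccos(0.1880) ≈ 79.2°.

79.2°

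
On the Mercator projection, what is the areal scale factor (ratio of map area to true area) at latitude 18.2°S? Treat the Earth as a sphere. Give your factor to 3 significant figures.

1.11

For Mercator, h = k = sec φ (a conformal cylindrical projection has a single point scale, 1/cos φ).
Areal scale = k² = sec²φ = 1/cos²(18.2°) = 1/0.9500² = 1.108.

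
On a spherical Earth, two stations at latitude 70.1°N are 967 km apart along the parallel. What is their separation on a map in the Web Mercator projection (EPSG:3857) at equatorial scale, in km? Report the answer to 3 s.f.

2840 km

The Mercator projection is conformal; its linear scale factor is the same in every direction and equals sec φ = 1/cos φ.
Along the parallel, k = sec 70.1° = 1/0.3404 = 2.938.
Map distance = 967 × 2.938 ≈ 2840 km.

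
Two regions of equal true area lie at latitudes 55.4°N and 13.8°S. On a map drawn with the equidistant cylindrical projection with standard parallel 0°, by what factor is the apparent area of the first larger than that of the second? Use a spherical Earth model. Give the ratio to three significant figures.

For the equirectangular projection with φ₀ = 0 (plate carrée), h = 1 along meridians and k = sec φ along parallels.
Areal scale at 55.4°: h·k = 1.000 × 1.761 = 1.761.
Areal scale at 13.8°: h·k = 1.000 × 1.030 = 1.030.
Ratio = 1.761/1.030 ≈ 1.71.

1.71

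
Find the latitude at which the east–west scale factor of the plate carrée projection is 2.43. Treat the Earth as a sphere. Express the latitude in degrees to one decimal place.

65.7°

Plate carrée: h = 1, k = sec φ along parallels.
sec φ = 2.43  ⇒  cos φ = 0.4115  ⇒  φ ≈ 65.7°.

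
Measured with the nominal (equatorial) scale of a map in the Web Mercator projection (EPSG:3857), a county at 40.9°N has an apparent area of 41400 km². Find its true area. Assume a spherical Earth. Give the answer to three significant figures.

23700 km²

The Mercator projection is conformal; its linear scale factor is the same in every direction and equals sec φ = 1/cos φ.
Areal scale = k² = sec²φ = 1/cos²(40.9°) = 1/0.7559² = 1.750.
True area = apparent / (areal scale) = 41400 / 1.750 ≈ 23700 km².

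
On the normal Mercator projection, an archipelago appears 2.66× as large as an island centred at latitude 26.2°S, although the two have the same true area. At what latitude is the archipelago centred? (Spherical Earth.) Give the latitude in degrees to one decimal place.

For equal true areas on Mercator, apparent areas scale as sec²φ, so the ratio is cos²φ₂ / cos²φ₁.
cos²φ₂ / cos²φ₁ = 2.66  ⇒  cos φ₁ = cos 26.2° / √2.66 = 0.8973/1.631 = 0.5501.
φ₁ = arccos(0.5501) ≈ 56.6°.

56.6°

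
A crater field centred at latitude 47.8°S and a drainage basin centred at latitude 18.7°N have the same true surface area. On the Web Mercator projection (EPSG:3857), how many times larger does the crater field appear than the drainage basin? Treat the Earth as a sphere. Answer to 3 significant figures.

Mercator areal scale is sec²φ.
At 47.8°: sec²(47.8°) = 1/0.6717² = 2.216.
At 18.7°: sec²(18.7°) = 1/0.9472² = 1.115.
Ratio = 2.216/1.115 = cos²(18.7°)/cos²(47.8°) ≈ 1.99.

1.99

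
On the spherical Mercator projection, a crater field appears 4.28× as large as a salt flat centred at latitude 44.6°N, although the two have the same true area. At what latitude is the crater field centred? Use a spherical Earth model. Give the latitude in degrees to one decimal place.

On Mercator, (apparent₁)/(apparent₂) = sec²φ₁ / sec²φ₂ when true areas are equal.
cos²φ₂ / cos²φ₁ = 4.28  ⇒  cos φ₁ = cos 44.6° / √4.28 = 0.7120/2.069 = 0.3442.
φ₁ = arccos(0.3442) ≈ 69.9°.

69.9°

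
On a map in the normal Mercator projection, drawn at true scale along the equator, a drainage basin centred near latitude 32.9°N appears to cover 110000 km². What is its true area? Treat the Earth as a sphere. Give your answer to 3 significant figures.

77500 km²

For Mercator, h = k = sec φ (a conformal cylindrical projection has a single point scale, 1/cos φ).
Areal scale = k² = sec²φ = 1/cos²(32.9°) = 1/0.8396² = 1.419.
True area = apparent / (areal scale) = 110000 / 1.419 ≈ 77500 km².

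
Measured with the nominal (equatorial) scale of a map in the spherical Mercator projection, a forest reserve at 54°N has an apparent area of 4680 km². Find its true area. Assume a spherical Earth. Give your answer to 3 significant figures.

The Mercator projection is conformal; its linear scale factor is the same in every direction and equals sec φ = 1/cos φ.
Areal scale = k² = sec²φ = 1/cos²(54°) = 1/0.5878² = 2.894.
True area = apparent / (areal scale) = 4680 / 2.894 ≈ 1620 km².

1620 km²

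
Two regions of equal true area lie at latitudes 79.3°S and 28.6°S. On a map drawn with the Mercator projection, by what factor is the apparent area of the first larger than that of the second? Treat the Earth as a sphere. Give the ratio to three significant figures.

Mercator is conformal with k = sec φ, so areal scale = k² = sec²φ.
At 79.3°: sec²(79.3°) = 1/0.1857² = 29.01.
At 28.6°: sec²(28.6°) = 1/0.8780² = 1.297.
Ratio = 29.01/1.297 = cos²(28.6°)/cos²(79.3°) ≈ 22.4.

22.4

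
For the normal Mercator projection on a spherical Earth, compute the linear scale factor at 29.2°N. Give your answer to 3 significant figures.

1.15

The Mercator projection is conformal; its linear scale factor is the same in every direction and equals sec φ = 1/cos φ.
k = 1/cos 29.2° = 1/0.8729 = 1.146.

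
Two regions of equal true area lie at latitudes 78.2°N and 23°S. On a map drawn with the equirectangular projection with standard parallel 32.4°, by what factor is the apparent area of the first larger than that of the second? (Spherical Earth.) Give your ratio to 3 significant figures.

4.50

In the equirectangular projection with standard parallel φ₀ = 32.4° (x = Rλ cos φ₀, y = Rφ), meridians are true-scale (h = 1) and the parallel scale is k = cos φ₀ / cos φ.
Areal scale at 78.2°: h·k = 1.000 × 4.129 = 4.129.
Areal scale at 23°: h·k = 1.000 × 0.9172 = 0.9172.
Ratio = 4.129/0.9172 ≈ 4.50.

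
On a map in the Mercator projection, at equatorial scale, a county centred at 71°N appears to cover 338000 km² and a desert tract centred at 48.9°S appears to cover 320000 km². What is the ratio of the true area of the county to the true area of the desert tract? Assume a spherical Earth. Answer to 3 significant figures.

Mercator's areal exaggeration is sec²φ; hence true area = (apparent area) · cos²φ.
True area of county: 338000 × cos²(71°) = 338000 × 0.1060 = 35830 km².
True area of desert tract: 320000 × cos²(48.9°) = 320000 × 0.4321 = 138300 km².
Ratio = 35830 / 138300 ≈ 0.259.

0.259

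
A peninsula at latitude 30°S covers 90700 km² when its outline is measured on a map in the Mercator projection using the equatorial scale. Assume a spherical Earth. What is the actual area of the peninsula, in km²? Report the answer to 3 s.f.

68000 km²

For Mercator, h = k = sec φ (a conformal cylindrical projection has a single point scale, 1/cos φ).
Areal scale = k² = sec²φ = 1/cos²(30°) = 1/0.8660² = 1.333.
True area = apparent / (areal scale) = 90700 / 1.333 ≈ 68000 km².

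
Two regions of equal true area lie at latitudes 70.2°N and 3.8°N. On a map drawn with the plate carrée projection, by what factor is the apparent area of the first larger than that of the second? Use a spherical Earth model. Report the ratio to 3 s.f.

In the plate carrée (x = Rλ, y = Rφ), meridians are true-scale (h = 1) and parallels are stretched by k = sec φ.
Areal scale at 70.2°: h·k = 1.000 × 2.952 = 2.952.
Areal scale at 3.8°: h·k = 1.000 × 1.002 = 1.002.
Ratio = 2.952/1.002 ≈ 2.95.

2.95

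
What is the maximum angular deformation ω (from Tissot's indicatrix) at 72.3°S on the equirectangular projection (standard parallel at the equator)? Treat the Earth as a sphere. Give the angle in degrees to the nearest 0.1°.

64.5°

For the equirectangular projection with φ₀ = 0 (plate carrée), h = 1 along meridians and k = sec φ along parallels.
At 72.3°: h = 1.000, k = 3.289; principal scales a = 3.289, b = 1.000.
sin(ω/2) = (a − b)/(a + b) = 2.289/4.289 = 0.5337, so ω = 2 arcsin(0.5337) ≈ 64.5°.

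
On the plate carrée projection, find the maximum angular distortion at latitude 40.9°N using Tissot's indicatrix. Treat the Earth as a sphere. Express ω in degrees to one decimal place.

Plate carrée maps x = Rλ, y = Rφ. The meridian scale is h = 1 and the parallel scale is k = 1/cos φ = sec φ.
At 40.9°: h = 1.000, k = 1.323; principal scales a = 1.323, b = 1.000.
sin(ω/2) = (a − b)/(a + b) = 0.3230/2.323 = 0.1390, so ω = 2 arcsin(0.1390) ≈ 16.0°.

16.0°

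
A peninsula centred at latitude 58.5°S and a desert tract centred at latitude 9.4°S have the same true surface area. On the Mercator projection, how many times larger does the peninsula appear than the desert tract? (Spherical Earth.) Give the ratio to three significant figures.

On Mercator, area is exaggerated by sec²φ = 1/cos²φ.
At 58.5°: sec²(58.5°) = 1/0.5225² = 3.663.
At 9.4°: sec²(9.4°) = 1/0.9866² = 1.027.
Ratio = 3.663/1.027 = cos²(9.4°)/cos²(58.5°) ≈ 3.57.

3.57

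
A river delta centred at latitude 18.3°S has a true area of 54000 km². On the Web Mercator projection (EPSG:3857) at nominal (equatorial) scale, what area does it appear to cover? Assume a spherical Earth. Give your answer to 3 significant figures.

59900 km²

Mercator is conformal, so the point scale is isotropic: h = k = sec φ = 1/cos φ.
Areal scale = k² = sec²φ = 1/cos²(18.3°) = 1/0.9494² = 1.109.
Apparent area = 54000 × 1.109 ≈ 59900 km².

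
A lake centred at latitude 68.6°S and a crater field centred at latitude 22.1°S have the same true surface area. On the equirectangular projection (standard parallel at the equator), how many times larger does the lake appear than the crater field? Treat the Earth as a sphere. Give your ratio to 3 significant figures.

2.54

Plate carrée maps x = Rλ, y = Rφ. The meridian scale is h = 1 and the parallel scale is k = 1/cos φ = sec φ.
Areal scale at 68.6°: h·k = 1.000 × 2.741 = 2.741.
Areal scale at 22.1°: h·k = 1.000 × 1.079 = 1.079.
Ratio = 2.741/1.079 ≈ 2.54.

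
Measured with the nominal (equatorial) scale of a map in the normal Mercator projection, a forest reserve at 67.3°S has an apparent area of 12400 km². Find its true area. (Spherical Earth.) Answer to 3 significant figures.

For Mercator, h = k = sec φ (a conformal cylindrical projection has a single point scale, 1/cos φ).
Areal scale = k² = sec²φ = 1/cos²(67.3°) = 1/0.3859² = 6.715.
True area = apparent / (areal scale) = 12400 / 6.715 ≈ 1850 km².

1850 km²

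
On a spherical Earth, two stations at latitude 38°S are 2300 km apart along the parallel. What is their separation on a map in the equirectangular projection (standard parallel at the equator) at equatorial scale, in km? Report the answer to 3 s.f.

In the plate carrée (x = Rλ, y = Rφ), meridians are true-scale (h = 1) and parallels are stretched by k = sec φ.
Along the parallel, k = sec 38° = 1/0.7880 = 1.269.
Map distance = 2300 × 1.269 ≈ 2920 km.

2920 km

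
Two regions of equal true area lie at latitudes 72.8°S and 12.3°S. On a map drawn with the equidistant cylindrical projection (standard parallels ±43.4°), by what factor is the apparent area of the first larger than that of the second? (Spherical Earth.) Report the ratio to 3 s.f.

3.30

With standard parallel φ₀ = 43.4°, the equirectangular projection gives x = Rλ cos φ₀, y = Rφ, so h = 1 and k = cos 43.4° / cos φ.
Areal scale at 72.8°: h·k = 1.000 × 2.457 = 2.457.
Areal scale at 12.3°: h·k = 1.000 × 0.7436 = 0.7436.
Ratio = 2.457/0.7436 ≈ 3.30.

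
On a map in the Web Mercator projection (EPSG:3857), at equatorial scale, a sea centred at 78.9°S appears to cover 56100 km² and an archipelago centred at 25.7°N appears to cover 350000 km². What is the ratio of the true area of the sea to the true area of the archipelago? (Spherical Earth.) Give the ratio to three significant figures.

0.00732

Mercator's areal exaggeration is sec²φ; hence true area = (apparent area) · cos²φ.
True area of sea: 56100 × cos²(78.9°) = 56100 × 0.03706 = 2079 km².
True area of archipelago: 350000 × cos²(25.7°) = 350000 × 0.8119 = 284200 km².
Ratio = 2079 / 284200 ≈ 0.00732.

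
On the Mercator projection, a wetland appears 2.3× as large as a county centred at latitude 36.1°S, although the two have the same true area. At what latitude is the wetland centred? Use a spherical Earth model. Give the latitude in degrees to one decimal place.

For equal true areas on Mercator, apparent areas scale as sec²φ, so the ratio is cos²φ₂ / cos²φ₁.
cos²φ₂ / cos²φ₁ = 2.3  ⇒  cos φ₁ = cos 36.1° / √2.3 = 0.8080/1.517 = 0.5328.
φ₁ = arccos(0.5328) ≈ 57.8°.

57.8°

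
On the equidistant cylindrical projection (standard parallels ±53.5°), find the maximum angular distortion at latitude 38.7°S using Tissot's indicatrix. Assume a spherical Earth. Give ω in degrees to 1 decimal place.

15.5°

In the equirectangular projection with standard parallel φ₀ = 53.5° (x = Rλ cos φ₀, y = Rφ), meridians are true-scale (h = 1) and the parallel scale is k = cos φ₀ / cos φ.
At 38.7°: h = 1.000, k = 0.7622; principal scales a = 1.000, b = 0.7622.
sin(ω/2) = (a − b)/(a + b) = 0.2378/1.762 = 0.1350, so ω = 2 arcsin(0.1350) ≈ 15.5°.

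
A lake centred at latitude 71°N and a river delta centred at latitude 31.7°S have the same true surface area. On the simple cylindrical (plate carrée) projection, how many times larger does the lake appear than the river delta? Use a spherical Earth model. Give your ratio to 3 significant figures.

In the plate carrée (x = Rλ, y = Rφ), meridians are true-scale (h = 1) and parallels are stretched by k = sec φ.
Areal scale at 71°: h·k = 1.000 × 3.072 = 3.072.
Areal scale at 31.7°: h·k = 1.000 × 1.175 = 1.175.
Ratio = 3.072/1.175 ≈ 2.61.

2.61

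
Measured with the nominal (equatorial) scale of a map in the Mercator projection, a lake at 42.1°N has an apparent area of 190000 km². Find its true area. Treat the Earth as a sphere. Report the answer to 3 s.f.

105000 km²

The Mercator projection is conformal; its linear scale factor is the same in every direction and equals sec φ = 1/cos φ.
Areal scale = k² = sec²φ = 1/cos²(42.1°) = 1/0.7420² = 1.816.
True area = apparent / (areal scale) = 190000 / 1.816 ≈ 105000 km².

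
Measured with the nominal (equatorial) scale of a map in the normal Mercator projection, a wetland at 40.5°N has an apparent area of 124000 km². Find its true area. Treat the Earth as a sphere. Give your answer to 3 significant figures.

71700 km²

The Mercator projection is conformal; its linear scale factor is the same in every direction and equals sec φ = 1/cos φ.
Areal scale = k² = sec²φ = 1/cos²(40.5°) = 1/0.7604² = 1.729.
True area = apparent / (areal scale) = 124000 / 1.729 ≈ 71700 km².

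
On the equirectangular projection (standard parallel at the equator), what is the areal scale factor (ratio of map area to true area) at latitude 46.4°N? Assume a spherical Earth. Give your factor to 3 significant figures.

1.45

Plate carrée maps x = Rλ, y = Rφ. The meridian scale is h = 1 and the parallel scale is k = 1/cos φ = sec φ.
Areal scale = h·k = 1 × sec φ; at 46.4°, h = 1.000, k = 1.450, so h·k = 1.450.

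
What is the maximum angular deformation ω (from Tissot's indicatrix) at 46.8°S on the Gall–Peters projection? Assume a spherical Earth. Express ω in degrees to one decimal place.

The Gall–Peters projection is cylindrical equal-area with φ₀ = 45°. A cylindrical equal-area projection with standard parallel φ₀ has meridian scale h = cos φ / cos φ₀ and parallel scale k = cos φ₀ / cos φ (so areas are preserved, h·k = 1).
At 46.8°: h = 0.9681, k = 1.033; principal scales a = 1.033, b = 0.9681.
sin(ω/2) = (a − b)/(a + b) = 0.06486/2.001 = 0.03241, so ω = 2 arcsin(0.03241) ≈ 3.7°.

3.7°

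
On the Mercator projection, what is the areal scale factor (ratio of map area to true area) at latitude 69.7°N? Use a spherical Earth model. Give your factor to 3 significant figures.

8.31

Mercator is conformal, so the point scale is isotropic: h = k = sec φ = 1/cos φ.
Areal scale = k² = sec²φ = 1/cos²(69.7°) = 1/0.3469² = 8.308.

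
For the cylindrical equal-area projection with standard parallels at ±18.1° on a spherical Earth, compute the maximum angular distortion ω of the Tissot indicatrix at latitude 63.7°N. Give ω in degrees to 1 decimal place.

Cylindrical equal-area (φ₀ = 18.1°): h = cos φ / cos 18.1° along meridians, k = cos 18.1° / cos φ along parallels; h·k = 1.
At 63.7°: h = 0.4661, k = 2.145; principal scales a = 2.145, b = 0.4661.
sin(ω/2) = (a − b)/(a + b) = 1.679/2.611 = 0.6430, so ω = 2 arcsin(0.6430) ≈ 80.0°.

80.0°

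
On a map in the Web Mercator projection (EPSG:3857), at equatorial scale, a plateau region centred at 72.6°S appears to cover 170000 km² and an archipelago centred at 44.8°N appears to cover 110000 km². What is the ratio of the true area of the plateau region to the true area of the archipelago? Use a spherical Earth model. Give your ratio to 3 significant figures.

Mercator's areal exaggeration is sec²φ; hence true area = (apparent area) · cos²φ.
True area of plateau region: 170000 × cos²(72.6°) = 170000 × 0.08943 = 15200 km².
True area of archipelago: 110000 × cos²(44.8°) = 110000 × 0.5035 = 55380 km².
Ratio = 15200 / 55380 ≈ 0.274.

0.274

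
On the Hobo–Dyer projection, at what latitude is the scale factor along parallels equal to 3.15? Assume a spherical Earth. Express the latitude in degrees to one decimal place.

Hobo–Dyer is a cylindrical equal-area projection with standard parallels at ±37.5°. For cylindrical equal-area with standard parallel φ₀, h = cos φ / cos φ₀ and k = cos φ₀ / cos φ, so h·k = 1.
k = cos φ₀ / cos φ = 3.15  ⇒  cos φ = cos 37.5° / 3.15 = 0.2519.
φ = arccos(0.2519) ≈ 75.4°.

75.4°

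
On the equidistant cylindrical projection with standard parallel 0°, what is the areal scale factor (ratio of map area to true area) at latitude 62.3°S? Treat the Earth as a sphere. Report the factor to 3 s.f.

2.15

Plate carrée maps x = Rλ, y = Rφ. The meridian scale is h = 1 and the parallel scale is k = 1/cos φ = sec φ.
Areal scale = h·k = 1 × sec φ; at 62.3°, h = 1.000, k = 2.151, so h·k = 2.151.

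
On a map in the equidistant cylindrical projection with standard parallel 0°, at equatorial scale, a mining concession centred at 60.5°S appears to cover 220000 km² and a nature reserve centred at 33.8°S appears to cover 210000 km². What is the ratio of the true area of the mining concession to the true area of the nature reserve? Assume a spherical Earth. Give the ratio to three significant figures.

On the plate carrée, areal scale = h·k = 1 × sec φ, so true area = apparent × cos φ.
True area of mining concession: 220000 × cos(60.5°) = 220000 × 0.4924 = 108300 km².
True area of nature reserve: 210000 × cos(33.8°) = 210000 × 0.8310 = 174500 km².
Ratio = 108300 / 174500 ≈ 0.621.

0.621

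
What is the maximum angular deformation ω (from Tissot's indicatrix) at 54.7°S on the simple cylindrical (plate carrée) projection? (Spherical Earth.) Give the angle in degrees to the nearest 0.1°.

For the equirectangular projection with φ₀ = 0 (plate carrée), h = 1 along meridians and k = sec φ along parallels.
At 54.7°: h = 1.000, k = 1.731; principal scales a = 1.731, b = 1.000.
sin(ω/2) = (a − b)/(a + b) = 0.7305/2.731 = 0.2675, so ω = 2 arcsin(0.2675) ≈ 31.0°.

31.0°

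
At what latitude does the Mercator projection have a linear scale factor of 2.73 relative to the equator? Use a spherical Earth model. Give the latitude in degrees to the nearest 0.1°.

68.5°

Mercator scale is k = sec φ = 1/cos φ.
1/cos φ = 2.73  ⇒  cos φ = 0.3663  ⇒  φ = arccos(0.3663) ≈ 68.5°.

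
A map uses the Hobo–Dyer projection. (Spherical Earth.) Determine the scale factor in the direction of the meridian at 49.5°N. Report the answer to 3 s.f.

0.819

Hobo–Dyer is a cylindrical equal-area projection with standard parallels at ±37.5°. Cylindrical equal-area (φ₀ = 37.5°): h = cos φ / cos 37.5° along meridians, k = cos 37.5° / cos φ along parallels; h·k = 1.
h = cos 49.5° / cos 37.5° = 0.6494/0.7934 = 0.8186.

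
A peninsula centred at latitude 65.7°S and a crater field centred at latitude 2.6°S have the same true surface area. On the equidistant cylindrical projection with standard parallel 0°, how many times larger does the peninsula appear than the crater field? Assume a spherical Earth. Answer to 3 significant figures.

2.43

In the plate carrée (x = Rλ, y = Rφ), meridians are true-scale (h = 1) and parallels are stretched by k = sec φ.
Areal scale at 65.7°: h·k = 1.000 × 2.430 = 2.430.
Areal scale at 2.6°: h·k = 1.000 × 1.001 = 1.001.
Ratio = 2.430/1.001 ≈ 2.43.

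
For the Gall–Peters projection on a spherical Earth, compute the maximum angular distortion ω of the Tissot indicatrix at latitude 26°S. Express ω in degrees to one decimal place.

Gall–Peters is a cylindrical equal-area projection with standard parallels at ±45°. For cylindrical equal-area with standard parallel φ₀, h = cos φ / cos φ₀ and k = cos φ₀ / cos φ, so h·k = 1.
At 26°: h = 1.271, k = 0.7867; principal scales a = 1.271, b = 0.7867.
sin(ω/2) = (a − b)/(a + b) = 0.4844/2.058 = 0.2354, so ω = 2 arcsin(0.2354) ≈ 27.2°.

27.2°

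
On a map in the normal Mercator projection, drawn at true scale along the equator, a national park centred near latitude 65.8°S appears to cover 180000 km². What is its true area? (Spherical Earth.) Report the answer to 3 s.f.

30200 km²

For Mercator, h = k = sec φ (a conformal cylindrical projection has a single point scale, 1/cos φ).
Areal scale = k² = sec²φ = 1/cos²(65.8°) = 1/0.4099² = 5.951.
True area = apparent / (areal scale) = 180000 / 5.951 ≈ 30200 km².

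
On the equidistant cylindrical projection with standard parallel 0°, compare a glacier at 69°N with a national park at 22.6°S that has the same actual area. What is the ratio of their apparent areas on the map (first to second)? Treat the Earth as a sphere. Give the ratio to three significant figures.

2.58

For the equirectangular projection with φ₀ = 0 (plate carrée), h = 1 along meridians and k = sec φ along parallels.
Areal scale at 69°: h·k = 1.000 × 2.790 = 2.790.
Areal scale at 22.6°: h·k = 1.000 × 1.083 = 1.083.
Ratio = 2.790/1.083 ≈ 2.58.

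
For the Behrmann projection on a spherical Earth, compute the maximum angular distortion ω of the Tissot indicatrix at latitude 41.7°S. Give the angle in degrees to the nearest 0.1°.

Behrmann is a cylindrical equal-area projection with standard parallels at ±30°. A cylindrical equal-area projection with standard parallel φ₀ has meridian scale h = cos φ / cos φ₀ and parallel scale k = cos φ₀ / cos φ (so areas are preserved, h·k = 1).
At 41.7°: h = 0.8621, k = 1.160; principal scales a = 1.160, b = 0.8621.
sin(ω/2) = (a − b)/(a + b) = 0.2978/2.022 = 0.1473, so ω = 2 arcsin(0.1473) ≈ 16.9°.

16.9°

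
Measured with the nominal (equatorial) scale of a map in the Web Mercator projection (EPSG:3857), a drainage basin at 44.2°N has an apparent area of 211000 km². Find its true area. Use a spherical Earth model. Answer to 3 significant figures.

108000 km²

Mercator is conformal, so the point scale is isotropic: h = k = sec φ = 1/cos φ.
Areal scale = k² = sec²φ = 1/cos²(44.2°) = 1/0.7169² = 1.946.
True area = apparent / (areal scale) = 211000 / 1.946 ≈ 108000 km².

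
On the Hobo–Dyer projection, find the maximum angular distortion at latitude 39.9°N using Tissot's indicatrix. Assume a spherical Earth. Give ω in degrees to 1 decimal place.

3.8°

The Hobo–Dyer projection is cylindrical equal-area with φ₀ = 37.5°. Cylindrical equal-area (φ₀ = 37.5°): h = cos φ / cos 37.5° along meridians, k = cos 37.5° / cos φ along parallels; h·k = 1.
At 39.9°: h = 0.9670, k = 1.034; principal scales a = 1.034, b = 0.9670.
sin(ω/2) = (a − b)/(a + b) = 0.06715/2.001 = 0.03355, so ω = 2 arcsin(0.03355) ≈ 3.8°.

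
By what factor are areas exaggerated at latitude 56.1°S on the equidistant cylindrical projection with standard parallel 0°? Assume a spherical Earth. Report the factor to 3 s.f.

For the equirectangular projection with φ₀ = 0 (plate carrée), h = 1 along meridians and k = sec φ along parallels.
Areal scale = h·k = 1 × sec φ; at 56.1°, h = 1.000, k = 1.793, so h·k = 1.793.

1.79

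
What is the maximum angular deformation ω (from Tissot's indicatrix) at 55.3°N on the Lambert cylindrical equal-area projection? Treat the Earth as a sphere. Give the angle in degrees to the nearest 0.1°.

The Lambert cylindrical equal-area projection is the cylindrical equal-area projection with its standard parallel at the equator (φ₀ = 0). For cylindrical equal-area with standard parallel φ₀, h = cos φ / cos φ₀ and k = cos φ₀ / cos φ, so h·k = 1.
At 55.3°: h = 0.5693, k = 1.757; principal scales a = 1.757, b = 0.5693.
sin(ω/2) = (a − b)/(a + b) = 1.187/2.326 = 0.5105, so ω = 2 arcsin(0.5105) ≈ 61.4°.

61.4°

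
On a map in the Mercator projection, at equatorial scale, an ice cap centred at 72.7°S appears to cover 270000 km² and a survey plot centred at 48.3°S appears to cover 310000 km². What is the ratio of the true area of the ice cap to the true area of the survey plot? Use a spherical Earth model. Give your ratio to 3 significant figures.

Mercator's areal exaggeration is sec²φ; hence true area = (apparent area) · cos²φ.
True area of ice cap: 270000 × cos²(72.7°) = 270000 × 0.08843 = 23880 km².
True area of survey plot: 310000 × cos²(48.3°) = 310000 × 0.4425 = 137200 km².
Ratio = 23880 / 137200 ≈ 0.174.

0.174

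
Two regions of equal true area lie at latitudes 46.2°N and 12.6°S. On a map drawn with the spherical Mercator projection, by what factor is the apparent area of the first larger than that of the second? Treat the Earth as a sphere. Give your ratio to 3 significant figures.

1.99

Mercator areal scale is sec²φ.
At 46.2°: sec²(46.2°) = 1/0.6921² = 2.087.
At 12.6°: sec²(12.6°) = 1/0.9759² = 1.050.
Ratio = 2.087/1.050 = cos²(12.6°)/cos²(46.2°) ≈ 1.99.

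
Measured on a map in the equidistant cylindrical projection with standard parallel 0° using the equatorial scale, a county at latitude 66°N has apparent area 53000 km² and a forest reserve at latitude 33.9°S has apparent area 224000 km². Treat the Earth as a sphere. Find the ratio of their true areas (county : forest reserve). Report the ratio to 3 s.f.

On the plate carrée, areal scale = h·k = 1 × sec φ, so true area = apparent × cos φ.
True area of county: 53000 × cos(66°) = 53000 × 0.4067 = 21560 km².
True area of forest reserve: 224000 × cos(33.9°) = 224000 × 0.8300 = 185900 km².
Ratio = 21560 / 185900 ≈ 0.116.

0.116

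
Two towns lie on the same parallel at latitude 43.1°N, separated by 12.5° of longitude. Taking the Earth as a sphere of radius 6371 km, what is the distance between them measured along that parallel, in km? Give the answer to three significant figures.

Arc length along a parallel = R cos φ · Δλ (with Δλ in radians).
= 6371 × cos 43.1° × (12.5° × π/180) = 6371 × 0.7302 × 0.2182 ≈ 1010 km.

1010 km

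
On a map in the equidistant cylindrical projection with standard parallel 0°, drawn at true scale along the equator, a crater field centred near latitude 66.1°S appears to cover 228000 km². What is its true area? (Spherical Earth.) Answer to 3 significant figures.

92400 km²

In the plate carrée (x = Rλ, y = Rφ), meridians are true-scale (h = 1) and parallels are stretched by k = sec φ.
Areal scale = h·k = 1 × sec φ; at 66.1°, h = 1.000, k = 2.468, so h·k = 2.468.
True area = apparent / (areal scale) = 228000 / 2.468 ≈ 92400 km².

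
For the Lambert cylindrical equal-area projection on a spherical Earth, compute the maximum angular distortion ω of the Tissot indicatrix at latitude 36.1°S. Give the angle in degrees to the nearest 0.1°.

24.2°

The Lambert cylindrical equal-area projection is the cylindrical equal-area projection with its standard parallel at the equator (φ₀ = 0). For cylindrical equal-area with standard parallel φ₀, h = cos φ / cos φ₀ and k = cos φ₀ / cos φ, so h·k = 1.
At 36.1°: h = 0.8080, k = 1.238; principal scales a = 1.238, b = 0.8080.
sin(ω/2) = (a − b)/(a + b) = 0.4296/2.046 = 0.2100, so ω = 2 arcsin(0.2100) ≈ 24.2°.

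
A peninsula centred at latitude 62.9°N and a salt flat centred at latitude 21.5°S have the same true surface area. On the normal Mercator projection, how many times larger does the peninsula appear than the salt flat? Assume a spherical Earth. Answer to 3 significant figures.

4.17

On Mercator, area is exaggerated by sec²φ = 1/cos²φ.
At 62.9°: sec²(62.9°) = 1/0.4555² = 4.819.
At 21.5°: sec²(21.5°) = 1/0.9304² = 1.155.
Ratio = 4.819/1.155 = cos²(21.5°)/cos²(62.9°) ≈ 4.17.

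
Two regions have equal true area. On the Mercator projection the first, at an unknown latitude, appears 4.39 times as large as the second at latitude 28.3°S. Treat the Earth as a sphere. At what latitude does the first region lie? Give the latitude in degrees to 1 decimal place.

65.2°

On Mercator, (apparent₁)/(apparent₂) = sec²φ₁ / sec²φ₂ when true areas are equal.
cos²φ₂ / cos²φ₁ = 4.39  ⇒  cos φ₁ = cos 28.3° / √4.39 = 0.8805/2.095 = 0.4202.
φ₁ = arccos(0.4202) ≈ 65.2°.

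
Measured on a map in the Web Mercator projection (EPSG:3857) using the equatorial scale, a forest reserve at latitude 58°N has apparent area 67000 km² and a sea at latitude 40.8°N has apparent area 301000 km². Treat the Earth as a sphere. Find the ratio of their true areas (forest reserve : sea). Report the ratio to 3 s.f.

Since Mercator area scale is 1/cos²φ, the true area equals the apparent area multiplied by cos²φ.
True area of forest reserve: 67000 × cos²(58°) = 67000 × 0.2808 = 18810 km².
True area of sea: 301000 × cos²(40.8°) = 301000 × 0.5730 = 172500 km².
Ratio = 18810 / 172500 ≈ 0.109.

0.109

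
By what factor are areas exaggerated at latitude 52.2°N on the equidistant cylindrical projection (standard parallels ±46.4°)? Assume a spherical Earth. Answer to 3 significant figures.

With standard parallel φ₀ = 46.4°, the equirectangular projection gives x = Rλ cos φ₀, y = Rφ, so h = 1 and k = cos 46.4° / cos φ.
Areal scale = h·k = 1 × cos φ₀ / cos φ; at 52.2°, h = 1.000, k = 1.125, so h·k = 1.125.

1.13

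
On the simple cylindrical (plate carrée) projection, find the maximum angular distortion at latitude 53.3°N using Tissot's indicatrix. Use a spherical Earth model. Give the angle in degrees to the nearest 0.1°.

29.2°

In the plate carrée (x = Rλ, y = Rφ), meridians are true-scale (h = 1) and parallels are stretched by k = sec φ.
At 53.3°: h = 1.000, k = 1.673; principal scales a = 1.673, b = 1.000.
sin(ω/2) = (a − b)/(a + b) = 0.6733/2.673 = 0.2519, so ω = 2 arcsin(0.2519) ≈ 29.2°.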